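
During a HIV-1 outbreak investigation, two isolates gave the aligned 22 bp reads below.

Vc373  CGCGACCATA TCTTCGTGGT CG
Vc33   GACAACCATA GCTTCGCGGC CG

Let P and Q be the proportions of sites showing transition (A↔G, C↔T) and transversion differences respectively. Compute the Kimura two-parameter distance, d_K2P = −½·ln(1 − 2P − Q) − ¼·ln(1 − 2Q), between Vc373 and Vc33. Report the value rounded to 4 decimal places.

0.3532

Mismatches occur at site 1 (C/G, transversion), site 2 (G/A, transition), site 4 (G/A, transition), site 11 (T/G, transversion), site 17 (T/C, transition), site 20 (T/C, transition).
Of the 6 differences, 4 transitions and 2 transversions over 22 sites: P = 4/22 = 0.181818, Q = 2/22 = 0.090909.
d = −0.5·ln(0.545455) − 0.25·ln(0.818182) = −0.5·(-0.606135) − 0.25·(-0.200670) = 0.3532.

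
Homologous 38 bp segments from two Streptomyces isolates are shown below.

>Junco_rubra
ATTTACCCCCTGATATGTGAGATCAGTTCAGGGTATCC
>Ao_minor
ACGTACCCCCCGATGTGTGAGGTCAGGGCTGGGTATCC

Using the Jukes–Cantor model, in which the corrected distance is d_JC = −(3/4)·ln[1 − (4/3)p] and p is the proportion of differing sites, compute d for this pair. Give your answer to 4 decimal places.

Differing sites — 2:T/C; 3:T/G; 11:T/C; 15:A/G; 22:A/G; 27:T/G; 28:T/G; 30:A/T.
p = 8/38 = 0.210526.
d = −0.75 · ln(1 − (4/3)·0.210526) = −0.75 · ln(0.719299) = −0.75 · (-0.329478) = 0.2471.

0.2471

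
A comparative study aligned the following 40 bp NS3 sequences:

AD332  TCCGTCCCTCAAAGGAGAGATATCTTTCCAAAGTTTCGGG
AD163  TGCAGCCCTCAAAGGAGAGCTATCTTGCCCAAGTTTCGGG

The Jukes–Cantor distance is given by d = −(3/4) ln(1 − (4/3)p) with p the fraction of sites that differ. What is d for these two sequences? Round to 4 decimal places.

Mismatches occur at site 2 (C/G), site 4 (G/A), site 5 (T/G), site 20 (A/C), site 27 (T/G), site 30 (A/C).
p = 6/40 = 0.150000.
d = −0.75 · ln(1 − (4/3)·0.150000) = −0.75 · ln(0.800000) = −0.75 · (-0.223144) = 0.1674.

0.1674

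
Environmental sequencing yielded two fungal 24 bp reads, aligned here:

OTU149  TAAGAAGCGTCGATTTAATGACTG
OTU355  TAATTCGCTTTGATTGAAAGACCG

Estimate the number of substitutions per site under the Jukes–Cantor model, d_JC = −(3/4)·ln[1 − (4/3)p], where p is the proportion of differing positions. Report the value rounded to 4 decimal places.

Mismatches occur at site 4 (G/T), site 5 (A/T), site 6 (A/C), site 9 (G/T), site 11 (C/T), site 16 (T/G), site 19 (T/A), site 23 (T/C).
p = 8/24 = 0.333333.
d = −0.75 · ln(1 − (4/3)·0.333333) = −0.75 · ln(0.555556) = −0.75 · (-0.587786) = 0.4408.

0.4408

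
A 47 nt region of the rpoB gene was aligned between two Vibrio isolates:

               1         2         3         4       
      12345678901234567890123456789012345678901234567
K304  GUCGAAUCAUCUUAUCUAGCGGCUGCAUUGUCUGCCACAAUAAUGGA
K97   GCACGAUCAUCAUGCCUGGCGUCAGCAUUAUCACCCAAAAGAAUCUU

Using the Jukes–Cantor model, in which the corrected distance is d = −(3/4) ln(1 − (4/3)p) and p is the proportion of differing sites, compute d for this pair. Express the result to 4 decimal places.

Mismatches occur at site 2 (U→C), site 3 (C→A), site 4 (G→C), site 5 (A→G), site 12 (U→A), site 14 (A→G), site 15 (U→C), site 18 (A→G), site 22 (G→U), site 24 (U→A), site 30 (G→A), site 33 (U→A), site 34 (G→C), site 38 (C→A), site 41 (U→G), site 45 (G→C), site 46 (G→U), site 47 (A→U).
p = 18/47 = 0.382979.
d = −0.75 · ln(1 − (4/3)·0.382979) = −0.75 · ln(0.489361) = −0.75 · (-0.714655) = 0.5360.

0.5360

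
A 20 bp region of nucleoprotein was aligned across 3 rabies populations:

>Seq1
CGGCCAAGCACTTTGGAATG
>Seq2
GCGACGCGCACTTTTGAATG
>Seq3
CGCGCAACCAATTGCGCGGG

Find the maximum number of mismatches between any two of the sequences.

Pairwise Hamming distances:
  Seq1 vs Seq2: 6
  Seq1 vs Seq3: 9
  Seq2 vs Seq3: 13
The largest is 13, between Seq2 and Seq3.

13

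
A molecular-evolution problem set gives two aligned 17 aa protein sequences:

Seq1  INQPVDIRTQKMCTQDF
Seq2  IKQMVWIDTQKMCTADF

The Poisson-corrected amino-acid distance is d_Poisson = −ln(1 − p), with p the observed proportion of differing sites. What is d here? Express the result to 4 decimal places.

0.3483

Mismatches occur at site 2 (N/K), site 4 (P/M), site 6 (D/W), site 8 (R/D), site 15 (Q/A).
p = 5/17 = 0.294118.
d = −ln(1 − 0.294118) = −ln(0.705882) = 0.3483.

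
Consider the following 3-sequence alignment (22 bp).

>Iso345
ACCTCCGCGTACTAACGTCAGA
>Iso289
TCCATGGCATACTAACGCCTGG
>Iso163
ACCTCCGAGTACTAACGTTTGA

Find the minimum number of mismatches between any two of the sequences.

Pairwise Hamming distances:
  Iso345 vs Iso289: 8
  Iso345 vs Iso163: 3
  Iso289 vs Iso163: 9
The smallest is 3, between Iso345 and Iso163.

3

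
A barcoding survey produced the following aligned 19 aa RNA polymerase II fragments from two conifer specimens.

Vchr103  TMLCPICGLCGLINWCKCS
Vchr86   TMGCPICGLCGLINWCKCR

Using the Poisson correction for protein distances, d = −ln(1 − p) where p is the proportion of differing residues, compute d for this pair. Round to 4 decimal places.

0.1112

Mismatches occur at site 3 (L→G), site 19 (S→R).
p = 2/19 = 0.105263.
d = −ln(1 − 0.105263) = −ln(0.894737) = 0.1112.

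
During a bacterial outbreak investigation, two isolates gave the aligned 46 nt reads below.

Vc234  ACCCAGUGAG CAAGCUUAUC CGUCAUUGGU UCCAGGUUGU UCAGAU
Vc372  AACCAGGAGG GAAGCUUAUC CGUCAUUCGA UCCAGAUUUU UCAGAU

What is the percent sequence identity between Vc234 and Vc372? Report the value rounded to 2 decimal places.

80.43%

Mismatches occur at site 2 (C↔A), site 7 (U↔G), site 8 (G↔A), site 9 (A↔G), site 11 (C↔G), site 28 (G↔C), site 30 (U↔A), site 36 (G↔A), site 39 (G↔U).
37 of the 46 sites match, so the percent identity is 37/46 × 100 = 80.43%.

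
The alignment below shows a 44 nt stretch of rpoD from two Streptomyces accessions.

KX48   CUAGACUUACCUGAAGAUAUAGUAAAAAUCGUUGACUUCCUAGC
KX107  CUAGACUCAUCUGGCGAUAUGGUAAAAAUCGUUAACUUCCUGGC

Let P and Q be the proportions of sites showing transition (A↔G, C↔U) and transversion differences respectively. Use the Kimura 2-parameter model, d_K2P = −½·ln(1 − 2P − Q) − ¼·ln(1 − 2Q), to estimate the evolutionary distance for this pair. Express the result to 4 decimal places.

0.1867

The sequences differ at positions 8 (U/C, transition), 10 (C/U, transition), 14 (A/G, transition), 15 (A/C, transversion), 21 (A/G, transition), 34 (G/A, transition), 42 (A/G, transition).
Of the 7 differences, 6 transitions and 1 transversion over 44 sites: P = 6/44 = 0.136364, Q = 1/44 = 0.022727.
d = −0.5·ln(0.704545) − 0.25·ln(0.954546) = −0.5·(-0.350203) − 0.25·(-0.046519) = 0.1867.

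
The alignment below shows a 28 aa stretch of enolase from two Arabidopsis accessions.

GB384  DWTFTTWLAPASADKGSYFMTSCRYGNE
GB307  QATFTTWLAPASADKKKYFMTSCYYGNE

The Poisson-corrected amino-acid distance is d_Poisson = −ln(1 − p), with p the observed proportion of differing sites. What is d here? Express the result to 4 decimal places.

0.1967

The sequences differ at positions 1 (D/Q), 2 (W/A), 16 (G/K), 17 (S/K), 24 (R/Y).
p = 5/28 = 0.178571.
d = −ln(1 − 0.178571) = −ln(0.821429) = 0.1967.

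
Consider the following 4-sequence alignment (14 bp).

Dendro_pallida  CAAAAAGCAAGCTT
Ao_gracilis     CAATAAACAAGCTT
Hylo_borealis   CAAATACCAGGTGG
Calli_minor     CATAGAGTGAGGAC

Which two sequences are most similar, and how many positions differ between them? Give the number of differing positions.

2

Pairwise Hamming distances:
  Dendro_pallida vs Ao_gracilis: 2
  Dendro_pallida vs Hylo_borealis: 6
  Dendro_pallida vs Calli_minor: 7
  Ao_gracilis vs Hylo_borealis: 7
  Ao_gracilis vs Calli_minor: 9
  Hylo_borealis vs Calli_minor: 9
The smallest is 2, between Dendro_pallida and Ao_gracilis.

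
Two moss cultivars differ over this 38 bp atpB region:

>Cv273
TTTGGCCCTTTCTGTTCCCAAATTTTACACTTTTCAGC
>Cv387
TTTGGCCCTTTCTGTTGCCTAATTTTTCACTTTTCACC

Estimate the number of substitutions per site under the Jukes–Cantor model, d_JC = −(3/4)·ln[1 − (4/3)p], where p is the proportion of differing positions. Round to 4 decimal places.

Mismatches occur at site 17 (C→G), site 20 (A→T), site 27 (A→T), site 37 (G→C).
p = 4/38 = 0.105263.
d = −0.75 · ln(1 − (4/3)·0.105263) = −0.75 · ln(0.859649) = −0.75 · (-0.151231) = 0.1134.

0.1134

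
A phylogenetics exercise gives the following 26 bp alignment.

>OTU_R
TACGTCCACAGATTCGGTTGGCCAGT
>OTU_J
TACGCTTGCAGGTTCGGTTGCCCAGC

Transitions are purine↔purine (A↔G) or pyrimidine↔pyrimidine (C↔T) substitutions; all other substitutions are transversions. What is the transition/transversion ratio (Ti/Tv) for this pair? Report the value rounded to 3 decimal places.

Mismatches occur at site 5 (T→C, transition), site 6 (C→T, transition), site 7 (C→T, transition), site 8 (A→G, transition), site 12 (A→G, transition), site 21 (G→C, transversion), site 26 (T→C, transition).
Of the 7 differences, 6 transitions and 1 transversion, so Ti/Tv = 6/1 = 6.000.

6.000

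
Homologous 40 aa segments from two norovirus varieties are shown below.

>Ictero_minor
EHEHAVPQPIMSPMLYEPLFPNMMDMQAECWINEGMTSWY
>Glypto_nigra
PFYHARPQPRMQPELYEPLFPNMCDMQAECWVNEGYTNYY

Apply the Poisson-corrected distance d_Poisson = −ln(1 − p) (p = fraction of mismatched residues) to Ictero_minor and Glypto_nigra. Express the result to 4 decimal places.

0.3567

The sequences differ at positions 1 (E/P), 2 (H/F), 3 (E/Y), 6 (V/R), 10 (I/R), 12 (S/Q), 14 (M/E), 24 (M/C), 32 (I/V), 36 (M/Y), 38 (S/N), 39 (W/Y).
p = 12/40 = 0.300000.
d = −ln(1 − 0.300000) = −ln(0.700000) = 0.3567.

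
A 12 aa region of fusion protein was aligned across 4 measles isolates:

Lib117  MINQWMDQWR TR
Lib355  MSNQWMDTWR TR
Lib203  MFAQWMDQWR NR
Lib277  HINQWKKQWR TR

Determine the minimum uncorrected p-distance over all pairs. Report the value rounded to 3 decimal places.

0.167

Pairwise Hamming distances:
  Lib117 vs Lib355: 2
  Lib117 vs Lib203: 3
  Lib117 vs Lib277: 3
  Lib355 vs Lib203: 4
  Lib355 vs Lib277: 5
  Lib203 vs Lib277: 6
The smallest is 2 mismatches, between Lib117 and Lib355; p = 2/12 = 0.167.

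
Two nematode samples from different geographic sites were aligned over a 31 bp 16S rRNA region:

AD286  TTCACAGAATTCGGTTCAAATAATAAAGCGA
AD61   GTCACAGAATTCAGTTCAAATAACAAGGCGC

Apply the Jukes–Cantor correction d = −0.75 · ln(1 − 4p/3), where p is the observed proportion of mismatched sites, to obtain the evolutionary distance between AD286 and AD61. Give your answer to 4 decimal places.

The sequences differ at positions 1 (T/G), 13 (G/A), 24 (T/C), 27 (A/G), 31 (A/C).
p = 5/31 = 0.161290.
d = −0.75 · ln(1 − (4/3)·0.161290) = −0.75 · ln(0.784947) = −0.75 · (-0.242139) = 0.1816.

0.1816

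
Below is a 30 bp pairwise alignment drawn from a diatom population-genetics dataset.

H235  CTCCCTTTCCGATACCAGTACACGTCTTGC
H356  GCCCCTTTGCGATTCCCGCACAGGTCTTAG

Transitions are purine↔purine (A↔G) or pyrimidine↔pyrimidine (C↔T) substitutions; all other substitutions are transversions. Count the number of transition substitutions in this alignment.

3

Differing sites — 1:C/G (Tv); 2:T/C (Ti); 9:C/G (Tv); 14:A/T (Tv); 17:A/C (Tv); 19:T/C (Ti); 23:C/G (Tv); 29:G/A (Ti); 30:C/G (Tv).
Of the 9 differences, 3 transitions and 6 transversions, so the answer is 3.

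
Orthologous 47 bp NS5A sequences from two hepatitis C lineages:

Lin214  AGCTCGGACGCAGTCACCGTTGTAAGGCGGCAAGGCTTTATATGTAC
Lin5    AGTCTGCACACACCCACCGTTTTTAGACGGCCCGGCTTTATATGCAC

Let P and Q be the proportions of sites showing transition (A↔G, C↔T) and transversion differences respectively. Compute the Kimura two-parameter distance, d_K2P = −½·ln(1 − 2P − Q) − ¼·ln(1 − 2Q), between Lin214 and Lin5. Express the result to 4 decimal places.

0.3509

Mismatches occur at site 3 (C→T, transition), site 4 (T→C, transition), site 5 (C→T, transition), site 7 (G→C, transversion), site 10 (G→A, transition), site 13 (G→C, transversion), site 14 (T→C, transition), site 22 (G→T, transversion), site 24 (A→T, transversion), site 27 (G→A, transition), site 32 (A→C, transversion), site 33 (A→C, transversion), site 45 (T→C, transition).
Of the 13 differences, 7 transitions and 6 transversions over 47 sites: P = 7/47 = 0.148936, Q = 6/47 = 0.127660.
d = −0.5·ln(0.574468) − 0.25·ln(0.744680) = −0.5·(-0.554311) − 0.25·(-0.294801) = 0.3509.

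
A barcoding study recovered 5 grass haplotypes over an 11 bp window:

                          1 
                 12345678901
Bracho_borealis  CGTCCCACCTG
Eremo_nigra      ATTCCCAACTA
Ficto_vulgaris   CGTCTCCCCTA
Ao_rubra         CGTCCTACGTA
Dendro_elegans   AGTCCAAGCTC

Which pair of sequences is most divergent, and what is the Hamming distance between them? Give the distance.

Pairwise Hamming distances:
  Bracho_borealis vs Eremo_nigra: 4
  Bracho_borealis vs Ficto_vulgaris: 3
  Bracho_borealis vs Ao_rubra: 3
  Bracho_borealis vs Dendro_elegans: 4
  Eremo_nigra vs Ficto_vulgaris: 5
  Eremo_nigra vs Ao_rubra: 5
  Eremo_nigra vs Dendro_elegans: 4
  Ficto_vulgaris vs Ao_rubra: 4
  Ficto_vulgaris vs Dendro_elegans: 6
  Ao_rubra vs Dendro_elegans: 5
The largest is 6, between Ficto_vulgaris and Dendro_elegans.

6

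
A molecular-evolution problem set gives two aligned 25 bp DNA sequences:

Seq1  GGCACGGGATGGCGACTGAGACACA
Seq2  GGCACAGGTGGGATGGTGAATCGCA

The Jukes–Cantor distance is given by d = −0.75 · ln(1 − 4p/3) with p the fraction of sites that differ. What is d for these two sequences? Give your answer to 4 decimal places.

0.5716

The sequences differ at positions 6 (G/A), 9 (A/T), 10 (T/G), 13 (C/A), 14 (G/T), 15 (A/G), 16 (C/G), 20 (G/A), 21 (A/T), 23 (A/G).
p = 10/25 = 0.400000.
d = −0.75 · ln(1 − (4/3)·0.400000) = −0.75 · ln(0.466667) = −0.75 · (-0.762139) = 0.5716.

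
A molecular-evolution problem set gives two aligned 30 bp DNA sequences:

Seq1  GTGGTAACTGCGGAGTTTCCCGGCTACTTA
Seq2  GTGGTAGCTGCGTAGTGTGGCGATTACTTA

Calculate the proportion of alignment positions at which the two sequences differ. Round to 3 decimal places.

Mismatches occur at site 7 (A/G), site 13 (G/T), site 17 (T/G), site 19 (C/G), site 20 (C/G), site 23 (G/A), site 24 (C/T).
There are 7 differences over 30 sites, so p = 7/30 = 0.233.

0.233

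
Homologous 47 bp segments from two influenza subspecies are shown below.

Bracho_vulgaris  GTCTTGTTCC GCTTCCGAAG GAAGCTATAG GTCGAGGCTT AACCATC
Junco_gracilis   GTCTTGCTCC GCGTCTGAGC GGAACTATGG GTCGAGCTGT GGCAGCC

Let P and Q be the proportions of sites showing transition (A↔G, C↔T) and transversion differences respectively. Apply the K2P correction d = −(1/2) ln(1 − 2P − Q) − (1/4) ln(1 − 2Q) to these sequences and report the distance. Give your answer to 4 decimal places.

0.4870

Differing sites — 7:T/C (Ti); 13:T/G (Tv); 16:C/T (Ti); 19:A/G (Ti); 20:G/C (Tv); 22:A/G (Ti); 24:G/A (Ti); 29:A/G (Ti); 37:G/C (Tv); 38:C/T (Ti); 39:T/G (Tv); 41:A/G (Ti); 42:A/G (Ti); 44:C/A (Tv); 45:A/G (Ti); 46:T/C (Ti).
Of the 16 differences, 11 transitions and 5 transversions over 47 sites: P = 11/47 = 0.234043, Q = 5/47 = 0.106383.
d = −0.5·ln(0.425531) − 0.25·ln(0.787234) = −0.5·(-0.854417) − 0.25·(-0.239230) = 0.4870.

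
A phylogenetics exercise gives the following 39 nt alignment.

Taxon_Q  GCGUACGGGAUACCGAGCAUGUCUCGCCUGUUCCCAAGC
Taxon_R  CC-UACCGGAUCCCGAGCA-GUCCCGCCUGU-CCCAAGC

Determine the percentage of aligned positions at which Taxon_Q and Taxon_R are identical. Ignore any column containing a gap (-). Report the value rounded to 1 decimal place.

88.9%

Excluding the 3 gap columns leaves 36 comparable sites.
The sequences differ at positions 1 (G/C), 7 (G/C), 12 (A/C), 24 (U/C).
32 of the 36 comparable sites match, so the percent identity is 32/36 × 100 = 88.9%.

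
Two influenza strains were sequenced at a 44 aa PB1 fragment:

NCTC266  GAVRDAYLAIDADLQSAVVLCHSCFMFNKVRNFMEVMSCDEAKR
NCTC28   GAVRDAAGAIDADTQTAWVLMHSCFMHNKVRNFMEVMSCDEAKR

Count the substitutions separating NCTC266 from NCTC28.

Mismatches occur at site 7 (Y↔A), site 8 (L↔G), site 14 (L↔T), site 16 (S↔T), site 18 (V↔W), site 21 (C↔M), site 27 (F↔H).
That gives 7 mismatches out of 44 aligned sites, so the Hamming distance is 7.

7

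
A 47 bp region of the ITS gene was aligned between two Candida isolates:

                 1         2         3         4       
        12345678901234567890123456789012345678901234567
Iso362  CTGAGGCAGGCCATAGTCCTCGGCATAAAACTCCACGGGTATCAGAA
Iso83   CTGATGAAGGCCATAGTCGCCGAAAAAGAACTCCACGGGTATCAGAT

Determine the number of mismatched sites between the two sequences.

The sequences differ at positions 5 (G/T), 7 (C/A), 19 (C/G), 20 (T/C), 23 (G/A), 24 (C/A), 26 (T/A), 28 (A/G), 47 (A/T).
That gives 9 mismatches out of 47 aligned sites, so the Hamming distance is 9.

9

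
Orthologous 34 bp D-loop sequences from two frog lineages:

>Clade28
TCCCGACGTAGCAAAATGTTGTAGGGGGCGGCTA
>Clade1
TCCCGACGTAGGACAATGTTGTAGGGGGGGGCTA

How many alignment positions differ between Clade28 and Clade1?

The sequences differ at positions 12 (C/G), 14 (A/C), 29 (C/G).
That gives 3 mismatches out of 34 aligned sites, so the Hamming distance is 3.

3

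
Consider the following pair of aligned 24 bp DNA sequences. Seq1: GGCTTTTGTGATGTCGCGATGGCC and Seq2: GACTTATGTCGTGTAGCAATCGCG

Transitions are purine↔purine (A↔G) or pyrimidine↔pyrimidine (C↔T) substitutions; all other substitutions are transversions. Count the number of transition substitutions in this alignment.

3

Mismatches occur at site 2 (G/A, transition), site 6 (T/A, transversion), site 10 (G/C, transversion), site 11 (A/G, transition), site 15 (C/A, transversion), site 18 (G/A, transition), site 21 (G/C, transversion), site 24 (C/G, transversion).
Of the 8 differences, 3 transitions and 5 transversions, so the answer is 3.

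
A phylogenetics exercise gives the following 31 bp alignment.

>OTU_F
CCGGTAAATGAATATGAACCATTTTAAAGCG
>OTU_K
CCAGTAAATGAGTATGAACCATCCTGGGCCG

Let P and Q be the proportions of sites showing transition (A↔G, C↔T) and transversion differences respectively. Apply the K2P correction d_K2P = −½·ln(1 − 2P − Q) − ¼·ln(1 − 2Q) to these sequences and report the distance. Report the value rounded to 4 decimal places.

0.3474

Mismatches occur at site 3 (G→A, transition), site 12 (A→G, transition), site 23 (T→C, transition), site 24 (T→C, transition), site 26 (A→G, transition), site 27 (A→G, transition), site 28 (A→G, transition), site 29 (G→C, transversion).
Of the 8 differences, 7 transitions and 1 transversion over 31 sites: P = 7/31 = 0.225806, Q = 1/31 = 0.032258.
d = −0.5·ln(0.516130) − 0.25·ln(0.935484) = −0.5·(-0.661397) − 0.25·(-0.066691) = 0.3474.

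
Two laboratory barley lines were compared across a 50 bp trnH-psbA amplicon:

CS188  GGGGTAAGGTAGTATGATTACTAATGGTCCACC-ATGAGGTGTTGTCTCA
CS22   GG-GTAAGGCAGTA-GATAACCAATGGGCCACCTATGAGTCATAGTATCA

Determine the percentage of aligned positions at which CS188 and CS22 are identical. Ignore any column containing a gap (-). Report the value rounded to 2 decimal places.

80.85%

Excluding the 3 gap columns leaves 47 comparable sites.
The sequences differ at positions 10 (T/C), 19 (T/A), 22 (T/C), 28 (T/G), 40 (G/T), 41 (T/C), 42 (G/A), 44 (T/A), 47 (C/A).
38 of the 47 comparable sites match, so the percent identity is 38/47 × 100 = 80.85%.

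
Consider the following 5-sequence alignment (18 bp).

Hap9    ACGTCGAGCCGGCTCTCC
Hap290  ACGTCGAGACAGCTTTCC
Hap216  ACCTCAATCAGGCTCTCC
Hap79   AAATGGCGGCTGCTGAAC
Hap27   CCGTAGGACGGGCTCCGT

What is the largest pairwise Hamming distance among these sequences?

13

Pairwise Hamming distances:
  Hap9 vs Hap290: 3
  Hap9 vs Hap216: 4
  Hap9 vs Hap79: 9
  Hap9 vs Hap27: 8
  Hap290 vs Hap216: 7
  Hap290 vs Hap79: 9
  Hap290 vs Hap27: 11
  Hap216 vs Hap79: 12
  Hap216 vs Hap27: 10
  Hap79 vs Hap27: 13
The largest is 13, between Hap79 and Hap27.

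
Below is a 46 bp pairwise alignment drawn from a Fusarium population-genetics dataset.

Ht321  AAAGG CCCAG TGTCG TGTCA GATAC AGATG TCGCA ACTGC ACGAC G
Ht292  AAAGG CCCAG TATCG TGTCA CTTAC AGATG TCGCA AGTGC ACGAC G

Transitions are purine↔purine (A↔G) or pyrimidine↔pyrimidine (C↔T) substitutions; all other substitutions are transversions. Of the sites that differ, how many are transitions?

Mismatches occur at site 12 (G↔A, transition), site 21 (G↔C, transversion), site 22 (A↔T, transversion), site 37 (C↔G, transversion).
Of the 4 differences, 1 transition and 3 transversions, so the answer is 1.

1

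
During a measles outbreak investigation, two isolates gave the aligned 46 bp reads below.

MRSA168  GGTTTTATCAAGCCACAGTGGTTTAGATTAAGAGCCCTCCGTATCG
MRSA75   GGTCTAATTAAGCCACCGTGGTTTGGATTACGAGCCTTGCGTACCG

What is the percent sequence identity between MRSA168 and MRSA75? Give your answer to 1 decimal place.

The sequences differ at positions 4 (T/C), 6 (T/A), 9 (C/T), 17 (A/C), 25 (A/G), 31 (A/C), 37 (C/T), 39 (C/G), 44 (T/C).
37 of the 46 sites match, so the percent identity is 37/46 × 100 = 80.4%.

80.4%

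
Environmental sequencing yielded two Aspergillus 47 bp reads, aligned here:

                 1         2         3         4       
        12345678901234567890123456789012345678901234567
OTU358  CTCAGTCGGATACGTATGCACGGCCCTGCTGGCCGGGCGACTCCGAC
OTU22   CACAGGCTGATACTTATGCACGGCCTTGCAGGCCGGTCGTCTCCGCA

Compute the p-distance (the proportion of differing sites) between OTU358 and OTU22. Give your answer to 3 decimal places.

Mismatches occur at site 2 (T/A), site 6 (T/G), site 8 (G/T), site 14 (G/T), site 26 (C/T), site 30 (T/A), site 37 (G/T), site 40 (A/T), site 46 (A/C), site 47 (C/A).
There are 10 differences over 47 sites, so p = 10/47 = 0.213.

0.213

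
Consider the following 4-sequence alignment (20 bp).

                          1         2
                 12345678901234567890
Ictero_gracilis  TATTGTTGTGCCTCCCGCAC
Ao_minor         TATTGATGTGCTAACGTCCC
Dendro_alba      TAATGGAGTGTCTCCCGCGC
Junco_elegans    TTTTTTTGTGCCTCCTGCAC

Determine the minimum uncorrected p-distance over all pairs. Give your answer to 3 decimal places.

0.150

Pairwise Hamming distances:
  Ictero_gracilis vs Ao_minor: 7
  Ictero_gracilis vs Dendro_alba: 5
  Ictero_gracilis vs Junco_elegans: 3
  Ao_minor vs Dendro_alba: 10
  Ao_minor vs Junco_elegans: 9
  Dendro_alba vs Junco_elegans: 8
The smallest is 3 mismatches, between Ictero_gracilis and Junco_elegans; p = 3/20 = 0.150.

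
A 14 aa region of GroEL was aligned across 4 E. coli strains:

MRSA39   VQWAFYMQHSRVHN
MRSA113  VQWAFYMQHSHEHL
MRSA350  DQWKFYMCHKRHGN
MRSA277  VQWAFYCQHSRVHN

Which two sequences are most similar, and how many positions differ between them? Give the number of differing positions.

1

Pairwise Hamming distances:
  MRSA39 vs MRSA113: 3
  MRSA39 vs MRSA350: 6
  MRSA39 vs MRSA277: 1
  MRSA113 vs MRSA350: 8
  MRSA113 vs MRSA277: 4
  MRSA350 vs MRSA277: 7
The smallest is 1, between MRSA39 and MRSA277.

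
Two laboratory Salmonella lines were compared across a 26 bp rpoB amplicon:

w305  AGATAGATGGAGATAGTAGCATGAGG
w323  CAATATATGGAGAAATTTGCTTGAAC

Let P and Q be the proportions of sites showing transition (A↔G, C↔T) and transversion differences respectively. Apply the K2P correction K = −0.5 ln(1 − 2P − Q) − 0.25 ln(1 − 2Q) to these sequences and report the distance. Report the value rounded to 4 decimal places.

0.4683

Mismatches occur at site 1 (A/C, transversion), site 2 (G/A, transition), site 6 (G/T, transversion), site 14 (T/A, transversion), site 16 (G/T, transversion), site 18 (A/T, transversion), site 21 (A/T, transversion), site 25 (G/A, transition), site 26 (G/C, transversion).
Of the 9 differences, 2 transitions and 7 transversions over 26 sites: P = 2/26 = 0.076923, Q = 7/26 = 0.269231.
d = −0.5·ln(0.576923) − 0.25·ln(0.461538) = −0.5·(-0.550046) − 0.25·(-0.773191) = 0.4683.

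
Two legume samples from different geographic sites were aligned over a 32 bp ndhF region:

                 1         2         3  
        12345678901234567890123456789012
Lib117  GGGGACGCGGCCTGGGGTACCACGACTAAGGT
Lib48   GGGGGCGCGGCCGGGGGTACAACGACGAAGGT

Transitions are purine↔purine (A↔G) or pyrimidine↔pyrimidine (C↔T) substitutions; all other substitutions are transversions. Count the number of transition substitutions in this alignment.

1

The sequences differ at positions 5 (A/G, transition), 13 (T/G, transversion), 21 (C/A, transversion), 27 (T/G, transversion).
Of the 4 differences, 1 transition and 3 transversions, so the answer is 1.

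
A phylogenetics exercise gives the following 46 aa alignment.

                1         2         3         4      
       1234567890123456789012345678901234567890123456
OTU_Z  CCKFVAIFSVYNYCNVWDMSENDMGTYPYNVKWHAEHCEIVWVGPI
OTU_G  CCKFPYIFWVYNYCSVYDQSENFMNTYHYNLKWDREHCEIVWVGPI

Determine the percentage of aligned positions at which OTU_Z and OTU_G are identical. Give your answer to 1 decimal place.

Differing sites — 5:V/P; 6:A/Y; 9:S/W; 15:N/S; 17:W/Y; 19:M/Q; 23:D/F; 25:G/N; 28:P/H; 31:V/L; 34:H/D; 35:A/R.
34 of the 46 sites match, so the percent identity is 34/46 × 100 = 73.9%.

73.9%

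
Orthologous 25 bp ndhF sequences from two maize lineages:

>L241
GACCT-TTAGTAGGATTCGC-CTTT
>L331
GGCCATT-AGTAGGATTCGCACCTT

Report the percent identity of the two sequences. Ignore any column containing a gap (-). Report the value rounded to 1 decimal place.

86.4%

Excluding the 3 gap columns leaves 22 comparable sites.
Mismatches occur at site 2 (A/G), site 5 (T/A), site 23 (T/C).
19 of the 22 comparable sites match, so the percent identity is 19/22 × 100 = 86.4%.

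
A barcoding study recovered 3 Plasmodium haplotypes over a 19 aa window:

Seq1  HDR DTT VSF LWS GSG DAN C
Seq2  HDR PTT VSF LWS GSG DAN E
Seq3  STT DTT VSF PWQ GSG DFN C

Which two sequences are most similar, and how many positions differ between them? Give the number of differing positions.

2

Pairwise Hamming distances:
  Seq1 vs Seq2: 2
  Seq1 vs Seq3: 6
  Seq2 vs Seq3: 8
The smallest is 2, between Seq1 and Seq2.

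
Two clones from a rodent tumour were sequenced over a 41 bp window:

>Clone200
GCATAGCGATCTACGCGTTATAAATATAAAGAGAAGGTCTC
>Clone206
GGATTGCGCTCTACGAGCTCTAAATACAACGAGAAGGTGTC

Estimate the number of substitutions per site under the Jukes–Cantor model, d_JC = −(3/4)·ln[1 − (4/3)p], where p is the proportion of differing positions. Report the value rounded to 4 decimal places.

Differing sites — 2:C/G; 5:A/T; 9:A/C; 16:C/A; 18:T/C; 20:A/C; 27:T/C; 30:A/C; 39:C/G.
p = 9/41 = 0.219512.
d = −0.75 · ln(1 − (4/3)·0.219512) = −0.75 · ln(0.707317) = −0.75 · (-0.346276) = 0.2597.

0.2597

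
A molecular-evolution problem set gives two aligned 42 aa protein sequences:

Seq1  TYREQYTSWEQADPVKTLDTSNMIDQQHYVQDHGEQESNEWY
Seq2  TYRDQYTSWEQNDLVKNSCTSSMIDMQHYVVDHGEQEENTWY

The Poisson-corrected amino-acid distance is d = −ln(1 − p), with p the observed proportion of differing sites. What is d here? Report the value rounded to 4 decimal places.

Differing sites — 4:E/D; 12:A/N; 14:P/L; 17:T/N; 18:L/S; 19:D/C; 22:N/S; 26:Q/M; 31:Q/V; 38:S/E; 40:E/T.
p = 11/42 = 0.261905.
d = −ln(1 − 0.261905) = −ln(0.738095) = 0.3037.

0.3037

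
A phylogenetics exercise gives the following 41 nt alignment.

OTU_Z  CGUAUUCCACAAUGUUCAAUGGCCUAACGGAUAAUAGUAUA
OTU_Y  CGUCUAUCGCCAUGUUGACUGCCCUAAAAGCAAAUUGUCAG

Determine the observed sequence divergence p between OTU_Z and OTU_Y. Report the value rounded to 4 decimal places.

Mismatches occur at site 4 (A/C), site 6 (U/A), site 7 (C/U), site 9 (A/G), site 11 (A/C), site 17 (C/G), site 19 (A/C), site 22 (G/C), site 28 (C/A), site 29 (G/A), site 31 (A/C), site 32 (U/A), site 36 (A/U), site 39 (A/C), site 40 (U/A), site 41 (A/G).
There are 16 differences over 41 sites, so p = 16/41 = 0.3902.

0.3902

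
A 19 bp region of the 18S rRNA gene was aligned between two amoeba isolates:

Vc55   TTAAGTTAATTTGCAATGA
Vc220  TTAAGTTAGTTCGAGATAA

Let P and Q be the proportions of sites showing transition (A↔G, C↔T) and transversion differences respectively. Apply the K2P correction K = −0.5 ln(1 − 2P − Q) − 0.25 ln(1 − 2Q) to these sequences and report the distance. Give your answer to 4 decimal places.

0.3487

The sequences differ at positions 9 (A/G, transition), 12 (T/C, transition), 14 (C/A, transversion), 15 (A/G, transition), 18 (G/A, transition).
Of the 5 differences, 4 transitions and 1 transversion over 19 sites: P = 4/19 = 0.210526, Q = 1/19 = 0.052632.
d = −0.5·ln(0.526316) − 0.25·ln(0.894736) = −0.5·(-0.641853) − 0.25·(-0.111227) = 0.3487.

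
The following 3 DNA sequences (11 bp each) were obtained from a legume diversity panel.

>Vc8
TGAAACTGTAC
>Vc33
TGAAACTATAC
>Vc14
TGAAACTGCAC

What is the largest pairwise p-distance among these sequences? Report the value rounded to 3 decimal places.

Pairwise Hamming distances:
  Vc8 vs Vc33: 1
  Vc8 vs Vc14: 1
  Vc33 vs Vc14: 2
The largest is 2 mismatches, between Vc33 and Vc14; p = 2/11 = 0.182.

0.182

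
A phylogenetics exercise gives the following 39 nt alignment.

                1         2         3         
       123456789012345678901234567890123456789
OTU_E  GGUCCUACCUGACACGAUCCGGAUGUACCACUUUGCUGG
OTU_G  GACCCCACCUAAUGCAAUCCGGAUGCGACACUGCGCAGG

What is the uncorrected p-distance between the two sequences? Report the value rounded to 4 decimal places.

0.3333

The sequences differ at positions 2 (G/A), 3 (U/C), 6 (U/C), 11 (G/A), 13 (C/U), 14 (A/G), 16 (G/A), 26 (U/C), 27 (A/G), 28 (C/A), 33 (U/G), 34 (U/C), 37 (U/A).
There are 13 differences over 39 sites, so p = 13/39 = 0.3333.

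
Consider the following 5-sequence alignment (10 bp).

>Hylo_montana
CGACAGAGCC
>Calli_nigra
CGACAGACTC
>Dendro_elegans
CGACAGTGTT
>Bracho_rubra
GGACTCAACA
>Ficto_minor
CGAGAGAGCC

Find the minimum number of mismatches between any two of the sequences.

1

Pairwise Hamming distances:
  Hylo_montana vs Calli_nigra: 2
  Hylo_montana vs Dendro_elegans: 3
  Hylo_montana vs Bracho_rubra: 5
  Hylo_montana vs Ficto_minor: 1
  Calli_nigra vs Dendro_elegans: 3
  Calli_nigra vs Bracho_rubra: 6
  Calli_nigra vs Ficto_minor: 3
  Dendro_elegans vs Bracho_rubra: 7
  Dendro_elegans vs Ficto_minor: 4
  Bracho_rubra vs Ficto_minor: 6
The smallest is 1, between Hylo_montana and Ficto_minor.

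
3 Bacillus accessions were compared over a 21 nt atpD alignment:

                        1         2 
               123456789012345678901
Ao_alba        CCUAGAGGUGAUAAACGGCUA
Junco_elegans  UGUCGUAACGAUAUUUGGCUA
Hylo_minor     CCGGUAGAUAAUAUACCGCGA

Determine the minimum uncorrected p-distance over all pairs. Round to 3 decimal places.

0.381

Pairwise Hamming distances:
  Ao_alba vs Junco_elegans: 10
  Ao_alba vs Hylo_minor: 8
  Junco_elegans vs Hylo_minor: 13
The smallest is 8 mismatches, between Ao_alba and Hylo_minor; p = 8/21 = 0.381.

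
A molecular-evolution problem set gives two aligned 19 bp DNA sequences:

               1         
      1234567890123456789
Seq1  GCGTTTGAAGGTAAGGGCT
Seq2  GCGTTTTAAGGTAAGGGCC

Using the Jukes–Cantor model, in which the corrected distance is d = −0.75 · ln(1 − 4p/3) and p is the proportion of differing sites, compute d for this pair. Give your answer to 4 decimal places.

Differing sites — 7:G/T; 19:T/C.
p = 2/19 = 0.105263.
d = −0.75 · ln(1 − (4/3)·0.105263) = −0.75 · ln(0.859649) = −0.75 · (-0.151231) = 0.1134.

0.1134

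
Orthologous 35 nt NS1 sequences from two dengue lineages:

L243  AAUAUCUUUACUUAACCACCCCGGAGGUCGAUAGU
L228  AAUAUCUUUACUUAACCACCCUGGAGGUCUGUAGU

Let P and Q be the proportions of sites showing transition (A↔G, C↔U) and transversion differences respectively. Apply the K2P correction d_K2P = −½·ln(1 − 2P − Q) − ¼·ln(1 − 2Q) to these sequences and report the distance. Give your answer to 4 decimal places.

0.0918

The sequences differ at positions 22 (C/U, transition), 30 (G/U, transversion), 31 (A/G, transition).
Of the 3 differences, 2 transitions and 1 transversion over 35 sites: P = 2/35 = 0.057143, Q = 1/35 = 0.028571.
d = −0.5·ln(0.857143) − 0.25·ln(0.942858) = −0.5·(-0.154151) − 0.25·(-0.058840) = 0.0918.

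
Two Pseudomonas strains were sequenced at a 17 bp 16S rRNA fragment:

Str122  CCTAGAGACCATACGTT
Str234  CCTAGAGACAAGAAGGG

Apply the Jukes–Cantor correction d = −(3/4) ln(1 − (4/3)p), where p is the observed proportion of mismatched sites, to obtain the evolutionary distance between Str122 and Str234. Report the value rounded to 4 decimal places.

0.3734

Differing sites — 10:C/A; 12:T/G; 14:C/A; 16:T/G; 17:T/G.
p = 5/17 = 0.294118.
d = −0.75 · ln(1 − (4/3)·0.294118) = −0.75 · ln(0.607843) = −0.75 · (-0.497839) = 0.3734.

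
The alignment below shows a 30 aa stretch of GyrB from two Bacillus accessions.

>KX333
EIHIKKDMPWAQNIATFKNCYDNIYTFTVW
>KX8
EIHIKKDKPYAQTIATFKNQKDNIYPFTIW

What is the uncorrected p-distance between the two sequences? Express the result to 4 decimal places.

The sequences differ at positions 8 (M/K), 10 (W/Y), 13 (N/T), 20 (C/Q), 21 (Y/K), 26 (T/P), 29 (V/I).
There are 7 differences over 30 sites, so p = 7/30 = 0.2333.

0.2333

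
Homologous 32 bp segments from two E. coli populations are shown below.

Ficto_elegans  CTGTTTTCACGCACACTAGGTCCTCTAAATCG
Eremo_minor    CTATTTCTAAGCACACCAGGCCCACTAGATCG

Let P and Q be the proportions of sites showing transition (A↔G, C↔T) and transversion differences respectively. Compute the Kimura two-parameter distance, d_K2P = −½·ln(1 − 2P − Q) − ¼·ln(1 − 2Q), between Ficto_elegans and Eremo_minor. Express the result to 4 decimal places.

0.3211

Differing sites — 3:G/A (Ti); 7:T/C (Ti); 8:C/T (Ti); 10:C/A (Tv); 17:T/C (Ti); 21:T/C (Ti); 24:T/A (Tv); 28:A/G (Ti).
Of the 8 differences, 6 transitions and 2 transversions over 32 sites: P = 6/32 = 0.187500, Q = 2/32 = 0.062500.
d = −0.5·ln(0.562500) − 0.25·ln(0.875000) = −0.5·(-0.575364) − 0.25·(-0.133531) = 0.3211.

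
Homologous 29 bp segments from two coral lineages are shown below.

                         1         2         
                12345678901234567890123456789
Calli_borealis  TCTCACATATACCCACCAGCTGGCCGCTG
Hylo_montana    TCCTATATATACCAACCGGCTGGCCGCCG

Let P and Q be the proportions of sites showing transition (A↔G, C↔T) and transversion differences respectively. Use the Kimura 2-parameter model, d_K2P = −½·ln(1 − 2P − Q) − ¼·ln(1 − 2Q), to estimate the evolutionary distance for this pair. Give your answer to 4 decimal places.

The sequences differ at positions 3 (T/C, transition), 4 (C/T, transition), 6 (C/T, transition), 14 (C/A, transversion), 18 (A/G, transition), 28 (T/C, transition).
Of the 6 differences, 5 transitions and 1 transversion over 29 sites: P = 5/29 = 0.172414, Q = 1/29 = 0.034483.
d = −0.5·ln(0.620689) − 0.25·ln(0.931034) = −0.5·(-0.476925) − 0.25·(-0.071459) = 0.2563.

0.2563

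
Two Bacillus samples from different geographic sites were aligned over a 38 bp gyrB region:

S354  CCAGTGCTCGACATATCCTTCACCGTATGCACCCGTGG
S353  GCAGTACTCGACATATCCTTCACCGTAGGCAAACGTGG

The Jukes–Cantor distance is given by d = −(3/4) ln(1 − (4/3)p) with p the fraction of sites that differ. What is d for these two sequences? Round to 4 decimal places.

0.1447

The sequences differ at positions 1 (C/G), 6 (G/A), 28 (T/G), 32 (C/A), 33 (C/A).
p = 5/38 = 0.131579.
d = −0.75 · ln(1 − (4/3)·0.131579) = −0.75 · ln(0.824561) = −0.75 · (-0.192904) = 0.1447.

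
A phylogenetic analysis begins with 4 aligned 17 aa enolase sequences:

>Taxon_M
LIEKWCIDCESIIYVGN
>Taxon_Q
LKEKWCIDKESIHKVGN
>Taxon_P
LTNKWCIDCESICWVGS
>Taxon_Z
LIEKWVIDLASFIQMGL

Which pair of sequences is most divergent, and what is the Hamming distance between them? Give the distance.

10

Pairwise Hamming distances:
  Taxon_M vs Taxon_Q: 4
  Taxon_M vs Taxon_P: 5
  Taxon_M vs Taxon_Z: 7
  Taxon_Q vs Taxon_P: 6
  Taxon_Q vs Taxon_Z: 9
  Taxon_P vs Taxon_Z: 10
The largest is 10, between Taxon_P and Taxon_Z.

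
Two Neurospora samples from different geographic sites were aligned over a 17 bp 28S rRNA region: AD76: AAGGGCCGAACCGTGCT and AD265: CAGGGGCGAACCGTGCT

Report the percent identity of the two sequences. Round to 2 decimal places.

The sequences differ at positions 1 (A/C), 6 (C/G).
15 of the 17 sites match, so the percent identity is 15/17 × 100 = 88.24%.

88.24%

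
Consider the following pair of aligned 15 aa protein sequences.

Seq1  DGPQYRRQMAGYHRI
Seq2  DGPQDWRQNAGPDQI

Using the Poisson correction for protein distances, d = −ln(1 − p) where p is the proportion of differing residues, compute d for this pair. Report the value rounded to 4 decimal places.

The sequences differ at positions 5 (Y/D), 6 (R/W), 9 (M/N), 12 (Y/P), 13 (H/D), 14 (R/Q).
p = 6/15 = 0.400000.
d = −ln(1 − 0.400000) = −ln(0.600000) = 0.5108.

0.5108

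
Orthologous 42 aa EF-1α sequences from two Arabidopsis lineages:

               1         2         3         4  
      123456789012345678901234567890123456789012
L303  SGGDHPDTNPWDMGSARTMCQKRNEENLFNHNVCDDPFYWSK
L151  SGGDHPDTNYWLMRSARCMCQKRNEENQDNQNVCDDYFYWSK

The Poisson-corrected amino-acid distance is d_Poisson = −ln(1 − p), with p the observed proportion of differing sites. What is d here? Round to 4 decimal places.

0.2113

The sequences differ at positions 10 (P/Y), 12 (D/L), 14 (G/R), 18 (T/C), 28 (L/Q), 29 (F/D), 31 (H/Q), 37 (P/Y).
p = 8/42 = 0.190476.
d = −ln(1 − 0.190476) = −ln(0.809524) = 0.2113.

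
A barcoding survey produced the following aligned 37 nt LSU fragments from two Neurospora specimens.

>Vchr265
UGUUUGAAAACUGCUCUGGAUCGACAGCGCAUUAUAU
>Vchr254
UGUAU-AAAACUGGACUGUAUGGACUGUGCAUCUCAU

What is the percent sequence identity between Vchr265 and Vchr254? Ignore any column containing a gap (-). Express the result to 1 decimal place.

Excluding the 1 gap column leaves 36 comparable sites.
Differing sites — 4:U/A; 14:C/G; 15:U/A; 19:G/U; 22:C/G; 26:A/U; 28:C/U; 33:U/C; 34:A/U; 35:U/C.
26 of the 36 comparable sites match, so the percent identity is 26/36 × 100 = 72.2%.

72.2%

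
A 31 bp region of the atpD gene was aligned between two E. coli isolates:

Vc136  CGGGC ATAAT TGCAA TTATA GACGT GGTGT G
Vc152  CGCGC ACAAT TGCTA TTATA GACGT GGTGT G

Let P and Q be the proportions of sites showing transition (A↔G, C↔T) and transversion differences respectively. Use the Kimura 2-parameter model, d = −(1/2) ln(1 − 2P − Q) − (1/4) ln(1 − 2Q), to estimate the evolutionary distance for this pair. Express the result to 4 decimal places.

Mismatches occur at site 3 (G→C, transversion), site 7 (T→C, transition), site 14 (A→T, transversion).
Of the 3 differences, 1 transition and 2 transversions over 31 sites: P = 1/31 = 0.032258, Q = 2/31 = 0.064516.
d = −0.5·ln(0.870968) − 0.25·ln(0.870968) = −0.5·(-0.138150) − 0.25·(-0.138150) = 0.1036.

0.1036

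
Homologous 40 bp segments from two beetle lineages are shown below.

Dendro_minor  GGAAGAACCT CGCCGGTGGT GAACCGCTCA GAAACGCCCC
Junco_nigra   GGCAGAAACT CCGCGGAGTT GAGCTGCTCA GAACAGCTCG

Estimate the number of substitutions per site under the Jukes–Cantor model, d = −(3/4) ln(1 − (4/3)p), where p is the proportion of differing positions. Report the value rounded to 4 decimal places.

0.3831

Mismatches occur at site 3 (A↔C), site 8 (C↔A), site 12 (G↔C), site 13 (C↔G), site 17 (T↔A), site 19 (G↔T), site 23 (A↔G), site 25 (C↔T), site 34 (A↔C), site 35 (C↔A), site 38 (C↔T), site 40 (C↔G).
p = 12/40 = 0.300000.
d = −0.75 · ln(1 − (4/3)·0.300000) = −0.75 · ln(0.600000) = −0.75 · (-0.510826) = 0.3831.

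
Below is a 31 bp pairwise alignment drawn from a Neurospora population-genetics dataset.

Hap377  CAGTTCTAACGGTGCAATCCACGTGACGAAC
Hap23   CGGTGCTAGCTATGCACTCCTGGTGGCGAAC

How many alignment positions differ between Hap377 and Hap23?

9

Mismatches occur at site 2 (A→G), site 5 (T→G), site 9 (A→G), site 11 (G→T), site 12 (G→A), site 17 (A→C), site 21 (A→T), site 22 (C→G), site 26 (A→G).
That gives 9 mismatches out of 31 aligned sites, so the Hamming distance is 9.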